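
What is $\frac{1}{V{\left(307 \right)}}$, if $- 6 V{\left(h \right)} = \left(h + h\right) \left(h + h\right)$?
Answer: $- \frac{3}{188498} \approx -1.5915 \cdot 10^{-5}$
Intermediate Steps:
$V{\left(h \right)} = - \frac{2 h^{2}}{3}$ ($V{\left(h \right)} = - \frac{\left(h + h\right) \left(h + h\right)}{6} = - \frac{2 h 2 h}{6} = - \frac{4 h^{2}}{6} = - \frac{2 h^{2}}{3}$)
$\frac{1}{V{\left(307 \right)}} = \frac{1}{\left(- \frac{2}{3}\right) 307^{2}} = \frac{1}{\left(- \frac{2}{3}\right) 94249} = \frac{1}{- \frac{188498}{3}} = - \frac{3}{188498}$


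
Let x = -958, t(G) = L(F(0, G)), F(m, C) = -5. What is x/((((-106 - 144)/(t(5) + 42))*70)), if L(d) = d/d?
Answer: 20597/8750 ≈ 2.3539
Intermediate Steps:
L(d) = 1
t(G) = 1
x/((((-106 - 144)/(t(5) + 42))*70)) = -958*(1 + 42)/(70*(-106 - 144)) = -958/(-250/43*70) = -958/(-250*1/43*70) = -958/((-250/43*70)) = -958/(-17500/43) = -958*(-43/17500) = 20597/8750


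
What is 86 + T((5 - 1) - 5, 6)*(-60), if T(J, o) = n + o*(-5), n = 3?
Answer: 1706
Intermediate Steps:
T(J, o) = 3 - 5*o (T(J, o) = 3 + o*(-5) = 3 - 5*o)
86 + T((5 - 1) - 5, 6)*(-60) = 86 + (3 - 5*6)*(-60) = 86 + (3 - 30)*(-60) = 86 - 27*(-60) = 86 + 1620 = 1706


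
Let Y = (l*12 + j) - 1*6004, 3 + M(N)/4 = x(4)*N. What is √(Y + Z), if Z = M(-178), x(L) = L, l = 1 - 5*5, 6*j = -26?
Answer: I*√82407/3 ≈ 95.689*I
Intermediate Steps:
j = -13/3 (j = (⅙)*(-26) = -13/3 ≈ -4.3333)
l = -24 (l = 1 - 25 = -24)
M(N) = -12 + 16*N (M(N) = -12 + 4*(4*N) = -12 + 16*N)
Z = -2860 (Z = -12 + 16*(-178) = -12 - 2848 = -2860)
Y = -18889/3 (Y = (-24*12 - 13/3) - 1*6004 = (-288 - 13/3) - 6004 = -877/3 - 6004 = -18889/3 ≈ -6296.3)
√(Y + Z) = √(-18889/3 - 2860) = √(-27469/3) = I*√82407/3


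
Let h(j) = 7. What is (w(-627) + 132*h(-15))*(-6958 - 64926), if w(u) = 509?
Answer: -103009772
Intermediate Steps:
(w(-627) + 132*h(-15))*(-6958 - 64926) = (509 + 132*7)*(-6958 - 64926) = (509 + 924)*(-71884) = 1433*(-71884) = -103009772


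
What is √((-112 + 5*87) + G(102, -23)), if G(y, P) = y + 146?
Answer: √571 ≈ 23.896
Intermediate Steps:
G(y, P) = 146 + y
√((-112 + 5*87) + G(102, -23)) = √((-112 + 5*87) + (146 + 102)) = √((-112 + 435) + 248) = √(323 + 248) = √571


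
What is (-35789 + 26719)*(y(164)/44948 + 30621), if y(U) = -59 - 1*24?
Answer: -6241759154375/22474 ≈ -2.7773e+8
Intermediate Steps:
y(U) = -83 (y(U) = -59 - 24 = -83)
(-35789 + 26719)*(y(164)/44948 + 30621) = (-35789 + 26719)*(-83/44948 + 30621) = -9070*(-83*1/44948 + 30621) = -9070*(-83/44948 + 30621) = -9070*1376352625/44948 = -6241759154375/22474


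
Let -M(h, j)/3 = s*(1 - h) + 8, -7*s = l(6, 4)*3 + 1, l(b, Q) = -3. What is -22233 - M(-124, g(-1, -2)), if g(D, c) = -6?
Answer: -152463/7 ≈ -21780.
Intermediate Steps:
s = 8/7 (s = -(-3*3 + 1)/7 = -(-9 + 1)/7 = -1/7*(-8) = 8/7 ≈ 1.1429)
M(h, j) = -192/7 + 24*h/7 (M(h, j) = -3*(8*(1 - h)/7 + 8) = -3*((8/7 - 8*h/7) + 8) = -3*(64/7 - 8*h/7) = -192/7 + 24*h/7)
-22233 - M(-124, g(-1, -2)) = -22233 - (-192/7 + (24/7)*(-124)) = -22233 - (-192/7 - 2976/7) = -22233 - 1*(-3168/7) = -22233 + 3168/7 = -152463/7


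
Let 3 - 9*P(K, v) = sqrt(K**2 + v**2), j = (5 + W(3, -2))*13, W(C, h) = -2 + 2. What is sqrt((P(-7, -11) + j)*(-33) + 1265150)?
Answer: sqrt(11366946 + 33*sqrt(170))/3 ≈ 1123.9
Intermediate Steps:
W(C, h) = 0
j = 65 (j = (5 + 0)*13 = 5*13 = 65)
P(K, v) = 1/3 - sqrt(K**2 + v**2)/9
sqrt((P(-7, -11) + j)*(-33) + 1265150) = sqrt(((1/3 - sqrt((-7)**2 + (-11)**2)/9) + 65)*(-33) + 1265150) = sqrt(((1/3 - sqrt(49 + 121)/9) + 65)*(-33) + 1265150) = sqrt(((1/3 - sqrt(170)/9) + 65)*(-33) + 1265150) = sqrt((196/3 - sqrt(170)/9)*(-33) + 1265150) = sqrt((-2156 + 11*sqrt(170)/3) + 1265150) = sqrt(1262994 + 11*sqrt(170)/3)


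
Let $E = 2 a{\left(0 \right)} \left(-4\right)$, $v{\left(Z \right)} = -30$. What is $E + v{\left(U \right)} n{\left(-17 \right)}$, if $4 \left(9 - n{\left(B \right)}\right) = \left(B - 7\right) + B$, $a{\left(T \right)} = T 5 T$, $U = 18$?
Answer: $- \frac{1155}{2} \approx -577.5$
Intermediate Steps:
$a{\left(T \right)} = 5 T^{2}$ ($a{\left(T \right)} = 5 T T = 5 T^{2}$)
$E = 0$ ($E = 2 \cdot 5 \cdot 0^{2} \left(-4\right) = 2 \cdot 5 \cdot 0 \left(-4\right) = 2 \cdot 0 \left(-4\right) = 0 \left(-4\right) = 0$)
$n{\left(B \right)} = \frac{43}{4} - \frac{B}{2}$ ($n{\left(B \right)} = 9 - \frac{\left(B - 7\right) + B}{4} = 9 - \frac{\left(-7 + B\right) + B}{4} = 9 - \frac{-7 + 2 B}{4} = 9 - \left(- \frac{7}{4} + \frac{B}{2}\right) = \frac{43}{4} - \frac{B}{2}$)
$E + v{\left(U \right)} n{\left(-17 \right)} = 0 - 30 \left(\frac{43}{4} - - \frac{17}{2}\right) = 0 - 30 \left(\frac{43}{4} + \frac{17}{2}\right) = 0 - \frac{1155}{2} = - \frac{1155}{2}$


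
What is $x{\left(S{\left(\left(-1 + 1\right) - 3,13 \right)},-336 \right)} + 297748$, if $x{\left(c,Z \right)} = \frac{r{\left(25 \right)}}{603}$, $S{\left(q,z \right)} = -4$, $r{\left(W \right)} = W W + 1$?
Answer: $\frac{179542670}{603} \approx 2.9775 \cdot 10^{5}$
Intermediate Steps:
$r{\left(W \right)} = 1 + W^{2}$ ($r{\left(W \right)} = W^{2} + 1 = 1 + W^{2}$)
$x{\left(c,Z \right)} = \frac{626}{603}$ ($x{\left(c,Z \right)} = \frac{1 + 25^{2}}{603} = \left(1 + 625\right) \frac{1}{603} = 626 \cdot \frac{1}{603} = \frac{626}{603}$)
$x{\left(S{\left(\left(-1 + 1\right) - 3,13 \right)},-336 \right)} + 297748 = \frac{626}{603} + 297748 = \frac{179542670}{603}$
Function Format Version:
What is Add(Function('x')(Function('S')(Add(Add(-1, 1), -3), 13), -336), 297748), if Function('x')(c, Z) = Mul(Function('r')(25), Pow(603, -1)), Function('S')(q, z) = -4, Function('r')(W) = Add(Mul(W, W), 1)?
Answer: Rational(179542670, 603) ≈ 2.9775e+5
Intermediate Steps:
Function('r')(W) = Add(1, Pow(W, 2)) (Function('r')(W) = Add(Pow(W, 2), 1) = Add(1, Pow(W, 2)))
Function('x')(c, Z) = Rational(626, 603) (Function('x')(c, Z) = Mul(Add(1, Pow(25, 2)), Pow(603, -1)) = Mul(Add(1, 625), Rational(1, 603)) = Mul(626, Rational(1, 603)) = Rational(626, 603))
Add(Function('x')(Function('S')(Add(Add(-1, 1), -3), 13), -336), 297748) = Add(Rational(626, 603), 297748) = Rational(179542670, 603)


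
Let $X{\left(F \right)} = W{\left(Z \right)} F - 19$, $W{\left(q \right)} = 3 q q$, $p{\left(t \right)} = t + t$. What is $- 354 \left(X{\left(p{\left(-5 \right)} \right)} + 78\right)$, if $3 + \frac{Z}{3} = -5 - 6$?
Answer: $18712794$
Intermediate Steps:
$p{\left(t \right)} = 2 t$
$Z = -42$ ($Z = -9 + 3 \left(-5 - 6\right) = -9 + 3 \left(-11\right) = -9 - 33 = -42$)
$W{\left(q \right)} = 3 q^{2}$
$X{\left(F \right)} = -19 + 5292 F$ ($X{\left(F \right)} = 3 \left(-42\right)^{2} F - 19 = 3 \cdot 1764 F - 19 = 5292 F - 19 = -19 + 5292 F$)
$- 354 \left(X{\left(p{\left(-5 \right)} \right)} + 78\right) = - 354 \left(\left(-19 + 5292 \cdot 2 \left(-5\right)\right) + 78\right) = - 354 \left(\left(-19 + 5292 \left(-10\right)\right) + 78\right) = - 354 \left(\left(-19 - 52920\right) + 78\right) = - 354 \left(-52939 + 78\right) = \left(-354\right) \left(-52861\right) = 18712794$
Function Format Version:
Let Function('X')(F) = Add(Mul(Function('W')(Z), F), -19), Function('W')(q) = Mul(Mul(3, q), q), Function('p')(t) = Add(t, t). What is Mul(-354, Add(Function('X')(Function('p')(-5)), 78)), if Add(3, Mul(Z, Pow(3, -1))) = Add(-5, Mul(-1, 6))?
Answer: 18712794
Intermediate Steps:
Function('p')(t) = Mul(2, t)
Z = -42 (Z = Add(-9, Mul(3, Add(-5, Mul(-1, 6)))) = Add(-9, Mul(3, Add(-5, -6))) = Add(-9, Mul(3, -11)) = Add(-9, -33) = -42)
Function('W')(q) = Mul(3, Pow(q, 2))
Function('X')(F) = Add(-19, Mul(5292, F)) (Function('X')(F) = Add(Mul(Mul(3, Pow(-42, 2)), F), -19) = Add(Mul(Mul(3, 1764), F), -19) = Add(Mul(5292, F), -19) = Add(-19, Mul(5292, F)))
Mul(-354, Add(Function('X')(Function('p')(-5)), 78)) = Mul(-354, Add(Add(-19, Mul(5292, Mul(2, -5))), 78)) = Mul(-354, Add(Add(-19, Mul(5292, -10)), 78)) = Mul(-354, Add(Add(-19, -52920), 78)) = Mul(-354, Add(-52939, 78)) = Mul(-354, -52861) = 18712794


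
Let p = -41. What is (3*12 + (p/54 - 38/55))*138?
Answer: 2360099/495 ≈ 4767.9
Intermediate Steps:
(3*12 + (p/54 - 38/55))*138 = (3*12 + (-41/54 - 38/55))*138 = (36 + (-41*1/54 - 38*1/55))*138 = (36 + (-41/54 - 38/55))*138 = (36 - 4307/2970)*138 = (102613/2970)*138 = 2360099/495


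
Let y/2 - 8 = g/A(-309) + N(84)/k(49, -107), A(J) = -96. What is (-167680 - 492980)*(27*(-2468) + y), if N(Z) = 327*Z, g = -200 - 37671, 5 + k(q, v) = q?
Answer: 170668232735/4 ≈ 4.2667e+10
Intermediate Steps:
k(q, v) = -5 + q
g = -37871
y = 1084261/528 (y = 16 + 2*(-37871/(-96) + (327*84)/(-5 + 49)) = 16 + 2*(-37871*(-1/96) + 27468/44) = 16 + 2*(37871/96 + 27468*(1/44)) = 16 + 2*(37871/96 + 6867/11) = 16 + 2*(1075813/1056) = 16 + 1075813/528 = 1084261/528 ≈ 2053.5)
(-167680 - 492980)*(27*(-2468) + y) = (-167680 - 492980)*(27*(-2468) + 1084261/528) = -660660*(-66636 + 1084261/528) = -660660*(-34099547/528) = 170668232735/4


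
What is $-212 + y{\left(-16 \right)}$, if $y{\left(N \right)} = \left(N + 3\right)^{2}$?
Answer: $-43$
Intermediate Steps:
$y{\left(N \right)} = \left(3 + N\right)^{2}$
$-212 + y{\left(-16 \right)} = -212 + \left(3 - 16\right)^{2} = -212 + \left(-13\right)^{2} = -212 + 169 = -43$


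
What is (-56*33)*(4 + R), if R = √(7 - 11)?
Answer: -7392 - 3696*I ≈ -7392.0 - 3696.0*I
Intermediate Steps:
R = 2*I (R = √(-4) = 2*I ≈ 2.0*I)
(-56*33)*(4 + R) = (-56*33)*(4 + 2*I) = -1848*(4 + 2*I) = -7392 - 3696*I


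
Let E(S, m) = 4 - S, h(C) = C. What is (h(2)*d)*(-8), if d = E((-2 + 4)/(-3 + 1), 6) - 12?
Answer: 112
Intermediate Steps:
d = -7 (d = (4 - (-2 + 4)/(-3 + 1)) - 12 = (4 - 2/(-2)) - 12 = (4 - 2*(-1)/2) - 12 = (4 - 1*(-1)) - 12 = (4 + 1) - 12 = 5 - 12 = -7)
(h(2)*d)*(-8) = (2*(-7))*(-8) = -14*(-8) = 112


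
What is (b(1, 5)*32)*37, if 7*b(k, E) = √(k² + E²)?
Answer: 1184*√26/7 ≈ 862.46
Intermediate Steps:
b(k, E) = √(E² + k²)/7 (b(k, E) = √(k² + E²)/7 = √(E² + k²)/7)
(b(1, 5)*32)*37 = ((√(5² + 1²)/7)*32)*37 = ((√(25 + 1)/7)*32)*37 = ((√26/7)*32)*37 = (32*√26/7)*37 = 1184*√26/7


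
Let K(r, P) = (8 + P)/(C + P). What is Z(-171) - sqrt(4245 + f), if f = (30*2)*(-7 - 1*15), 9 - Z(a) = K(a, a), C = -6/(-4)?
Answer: 2725/339 - 15*sqrt(13) ≈ -46.045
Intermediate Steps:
C = 3/2 (C = -6*(-1/4) = 3/2 ≈ 1.5000)
K(r, P) = (8 + P)/(3/2 + P)
Z(a) = 9 - 2*(8 + a)/(3 + 2*a)
f = -1320 (f = 60*(-7 - 15) = 60*(-22) = -1320)
Z(-171) - sqrt(4245 + f) = (11 + 16*(-171))/(3 + 2*(-171)) - sqrt(4245 - 1320) = (11 - 2736)/(3 - 342) - sqrt(2925) = -2725/(-339) - 15*sqrt(13) = -1/339*(-2725) - 15*sqrt(13) = 2725/339 - 15*sqrt(13)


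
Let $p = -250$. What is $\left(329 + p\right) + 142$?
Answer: $221$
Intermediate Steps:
$\left(329 + p\right) + 142 = \left(329 - 250\right) + 142 = 79 + 142 = 221$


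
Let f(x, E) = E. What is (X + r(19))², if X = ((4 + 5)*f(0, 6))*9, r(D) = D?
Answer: 255025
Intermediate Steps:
X = 486 (X = ((4 + 5)*6)*9 = (9*6)*9 = 54*9 = 486)
(X + r(19))² = (486 + 19)² = 505² = 255025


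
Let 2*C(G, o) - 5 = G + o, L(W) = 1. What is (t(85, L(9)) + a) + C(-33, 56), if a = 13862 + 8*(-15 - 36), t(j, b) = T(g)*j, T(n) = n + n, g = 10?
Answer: 15168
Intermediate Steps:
T(n) = 2*n
t(j, b) = 20*j (t(j, b) = (2*10)*j = 20*j)
C(G, o) = 5/2 + G/2 + o/2 (C(G, o) = 5/2 + (G + o)/2 = 5/2 + (G/2 + o/2) = 5/2 + G/2 + o/2)
a = 13454 (a = 13862 + 8*(-51) = 13862 - 408 = 13454)
(t(85, L(9)) + a) + C(-33, 56) = (20*85 + 13454) + (5/2 + (½)*(-33) + (½)*56) = (1700 + 13454) + (5/2 - 33/2 + 28) = 15154 + 14 = 15168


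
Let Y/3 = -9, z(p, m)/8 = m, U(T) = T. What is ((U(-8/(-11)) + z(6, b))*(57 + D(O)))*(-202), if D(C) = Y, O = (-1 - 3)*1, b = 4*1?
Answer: -2181600/11 ≈ -1.9833e+5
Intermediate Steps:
b = 4
O = -4 (O = -4*1 = -4)
z(p, m) = 8*m
Y = -27 (Y = 3*(-9) = -27)
D(C) = -27
((U(-8/(-11)) + z(6, b))*(57 + D(O)))*(-202) = ((-8/(-11) + 8*4)*(57 - 27))*(-202) = ((-8*(-1/11) + 32)*30)*(-202) = ((8/11 + 32)*30)*(-202) = ((360/11)*30)*(-202) = (10800/11)*(-202) = -2181600/11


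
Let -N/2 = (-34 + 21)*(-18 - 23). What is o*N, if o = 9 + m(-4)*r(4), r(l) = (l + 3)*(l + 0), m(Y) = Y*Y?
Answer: -487162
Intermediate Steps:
m(Y) = Y²
r(l) = l*(3 + l) (r(l) = (3 + l)*l = l*(3 + l))
N = -1066 (N = -2*(-34 + 21)*(-18 - 23) = -(-26)*(-41) = -2*533 = -1066)
o = 457 (o = 9 + (-4)²*(4*(3 + 4)) = 9 + 16*(4*7) = 9 + 16*28 = 9 + 448 = 457)
o*N = 457*(-1066) = -487162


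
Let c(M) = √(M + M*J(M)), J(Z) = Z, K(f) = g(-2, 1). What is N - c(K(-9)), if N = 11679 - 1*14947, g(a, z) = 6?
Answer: -3268 - √42 ≈ -3274.5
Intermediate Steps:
K(f) = 6
c(M) = √(M + M²) (c(M) = √(M + M*M) = √(M + M²))
N = -3268 (N = 11679 - 14947 = -3268)
N - c(K(-9)) = -3268 - √(6*(1 + 6)) = -3268 - √(6*7) = -3268 - √42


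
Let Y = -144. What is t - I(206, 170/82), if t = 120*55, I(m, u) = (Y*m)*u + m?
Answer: 2783594/41 ≈ 67893.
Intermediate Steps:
I(m, u) = m - 144*m*u (I(m, u) = (-144*m)*u + m = -144*m*u + m = m - 144*m*u)
t = 6600
t - I(206, 170/82) = 6600 - 206*(1 - 24480/82) = 6600 - 206*(1 - 144*85/41) = 6600 - 206*(1 - 12240/41) = 6600 - 206*(-12199)/41 = 6600 - 1*(-2512994/41) = 6600 + 2512994/41 = 2783594/41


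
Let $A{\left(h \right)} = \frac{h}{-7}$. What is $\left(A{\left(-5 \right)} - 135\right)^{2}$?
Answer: $\frac{883600}{49} \approx 18033.0$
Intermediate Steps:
$A{\left(h \right)} = - \frac{h}{7}$ ($A{\left(h \right)} = h \left(- \frac{1}{7}\right) = - \frac{h}{7}$)
$\left(A{\left(-5 \right)} - 135\right)^{2} = \left(\left(- \frac{1}{7}\right) \left(-5\right) - 135\right)^{2} = \left(\frac{5}{7} - 135\right)^{2} = \left(- \frac{940}{7}\right)^{2} = \frac{883600}{49}$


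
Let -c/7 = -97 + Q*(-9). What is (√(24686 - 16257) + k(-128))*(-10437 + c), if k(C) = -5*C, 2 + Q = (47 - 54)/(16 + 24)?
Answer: -6332816 - 395801*√8429/40 ≈ -7.2413e+6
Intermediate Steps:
Q = -87/40 (Q = -2 + (47 - 54)/(16 + 24) = -2 - 7/40 = -87/40 ≈ -2.1750)
c = 21679/40 (c = -7*(-97 - 87/40*(-9)) = -7*(-97 + 783/40) = -7*(-3097/40) = 21679/40 ≈ 541.97)
(√(24686 - 16257) + k(-128))*(-10437 + c) = (√(24686 - 16257) - 5*(-128))*(-10437 + 21679/40) = (√8429 + 640)*(-395801/40) = (640 + √8429)*(-395801/40) = -6332816 - 395801*√8429/40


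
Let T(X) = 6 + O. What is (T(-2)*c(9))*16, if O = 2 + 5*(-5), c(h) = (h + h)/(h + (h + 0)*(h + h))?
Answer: -544/19 ≈ -28.632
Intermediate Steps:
c(h) = 2*h/(h + 2*h**2) (c(h) = (2*h)/(h + h*(2*h)) = (2*h)/(h + 2*h**2) = 2*h/(h + 2*h**2))
O = -23 (O = 2 - 25 = -23)
T(X) = -17 (T(X) = 6 - 23 = -17)
(T(-2)*c(9))*16 = -34/(1 + 2*9)*16 = -34/(1 + 18)*16 = -34/19*16 = -544/19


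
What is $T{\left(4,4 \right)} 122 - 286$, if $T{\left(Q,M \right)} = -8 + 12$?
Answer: $202$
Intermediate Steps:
$T{\left(Q,M \right)} = 4$
$T{\left(4,4 \right)} 122 - 286 = 4 \cdot 122 - 286 = 488 - 286 = 202$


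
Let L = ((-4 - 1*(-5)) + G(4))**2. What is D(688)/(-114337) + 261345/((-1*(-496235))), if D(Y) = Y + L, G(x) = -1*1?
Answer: 137395319/263897773 ≈ 0.52064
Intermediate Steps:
G(x) = -1
L = 0 (L = ((-4 - 1*(-5)) - 1)**2 = ((-4 + 5) - 1)**2 = (1 - 1)**2 = 0**2 = 0)
D(Y) = Y (D(Y) = Y + 0 = Y)
D(688)/(-114337) + 261345/((-1*(-496235))) = 688/(-114337) + 261345/((-1*(-496235))) = 688*(-1/114337) + 261345/496235 = -16/2659 + 261345*(1/496235) = -16/2659 + 52269/99247 = 137395319/263897773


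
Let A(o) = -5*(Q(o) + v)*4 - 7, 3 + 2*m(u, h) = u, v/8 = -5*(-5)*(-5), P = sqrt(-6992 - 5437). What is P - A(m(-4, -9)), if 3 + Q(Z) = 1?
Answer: -20033 + 3*I*sqrt(1381) ≈ -20033.0 + 111.49*I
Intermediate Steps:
P = 3*I*sqrt(1381) (P = sqrt(-12429) = 3*I*sqrt(1381) ≈ 111.49*I)
v = -1000 (v = 8*(-5*(-5)*(-5)) = 8*(25*(-5)) = 8*(-125) = -1000)
Q(Z) = -2 (Q(Z) = -3 + 1 = -2)
m(u, h) = -3/2 + u/2
A(o) = 20033 (A(o) = -5*(-2 - 1000)*4 - 7 = -5*(-1002)*4 - 7 = 5010*4 - 7 = 20040 - 7 = 20033)
P - A(m(-4, -9)) = 3*I*sqrt(1381) - 1*20033 = 3*I*sqrt(1381) - 20033 = -20033 + 3*I*sqrt(1381)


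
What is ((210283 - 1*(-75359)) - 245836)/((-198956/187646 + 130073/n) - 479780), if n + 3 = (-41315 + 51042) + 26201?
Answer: -134169756292650/1617133651827571 ≈ -0.082968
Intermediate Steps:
n = 35925 (n = -3 + ((-41315 + 51042) + 26201) = -3 + (9727 + 26201) = -3 + 35928 = 35925)
((210283 - 1*(-75359)) - 245836)/((-198956/187646 + 130073/n) - 479780) = ((210283 - 1*(-75359)) - 245836)/((-198956/187646 + 130073/35925) - 479780) = ((210283 + 75359) - 245836)/((-198956*1/187646 + 130073*(1/35925)) - 479780) = (285642 - 245836)/((-99478/93823 + 130073/35925) - 479780) = 39806/(8630091929/3370591275 - 479780) = 39806/(-1617133651827571/3370591275) = 39806*(-3370591275/1617133651827571) = -134169756292650/1617133651827571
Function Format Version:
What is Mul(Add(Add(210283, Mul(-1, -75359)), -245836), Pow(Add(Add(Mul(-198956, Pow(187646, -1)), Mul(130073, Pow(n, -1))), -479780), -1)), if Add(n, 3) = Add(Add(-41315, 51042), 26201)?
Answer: Rational(-134169756292650, 1617133651827571) ≈ -0.082968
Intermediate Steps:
n = 35925 (n = Add(-3, Add(Add(-41315, 51042), 26201)) = Add(-3, Add(9727, 26201)) = Add(-3, 35928) = 35925)
Mul(Add(Add(210283, Mul(-1, -75359)), -245836), Pow(Add(Add(Mul(-198956, Pow(187646, -1)), Mul(130073, Pow(n, -1))), -479780), -1)) = Mul(Add(Add(210283, Mul(-1, -75359)), -245836), Pow(Add(Add(Mul(-198956, Pow(187646, -1)), Mul(130073, Pow(35925, -1))), -479780), -1)) = Mul(Add(Add(210283, 75359), -245836), Pow(Add(Add(Mul(-198956, Rational(1, 187646)), Mul(130073, Rational(1, 35925))), -479780), -1)) = Mul(Add(285642, -245836), Pow(Add(Add(Rational(-99478, 93823), Rational(130073, 35925)), -479780), -1)) = Mul(39806, Pow(Add(Rational(8630091929, 3370591275), -479780), -1)) = Mul(39806, Pow(Rational(-1617133651827571, 3370591275), -1)) = Mul(39806, Rational(-3370591275, 1617133651827571)) = Rational(-134169756292650, 1617133651827571)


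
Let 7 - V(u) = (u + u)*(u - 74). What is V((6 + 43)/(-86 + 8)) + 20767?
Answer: 62909279/3042 ≈ 20680.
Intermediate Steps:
V(u) = 7 - 2*u*(-74 + u) (V(u) = 7 - (u + u)*(u - 74) = 7 - 2*u*(-74 + u))
V((6 + 43)/(-86 + 8)) + 20767 = (7 - 2*(6 + 43)**2/(-86 + 8)**2 + 148*((6 + 43)/(-86 + 8))) + 20767 = (7 - 2*(49/(-78))**2 + 148*(49/(-78))) + 20767 = (7 - 2*(49*(-1/78))**2 + 148*(49*(-1/78))) + 20767 = (7 - 2*(-49/78)**2 + 148*(-49/78)) + 20767 = (7 - 2*2401/6084 - 3626/39) + 20767 = (7 - 2401/3042 - 3626/39) + 20767 = -263935/3042 + 20767 = 62909279/3042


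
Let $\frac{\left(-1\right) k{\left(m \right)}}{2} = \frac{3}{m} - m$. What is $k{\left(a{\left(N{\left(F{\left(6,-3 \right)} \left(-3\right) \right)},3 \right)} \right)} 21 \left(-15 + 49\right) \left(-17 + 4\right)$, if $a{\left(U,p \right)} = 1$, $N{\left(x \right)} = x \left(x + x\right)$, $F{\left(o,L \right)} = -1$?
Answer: $37128$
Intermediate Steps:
$N{\left(x \right)} = 2 x^{2}$ ($N{\left(x \right)} = x 2 x = 2 x^{2}$)
$k{\left(m \right)} = - \frac{6}{m} + 2 m$ ($k{\left(m \right)} = - 2 \left(\frac{3}{m} - m\right) = - 2 \left(- m + \frac{3}{m}\right) = - \frac{6}{m} + 2 m$)
$k{\left(a{\left(N{\left(F{\left(6,-3 \right)} \left(-3\right) \right)},3 \right)} \right)} 21 \left(-15 + 49\right) \left(-17 + 4\right) = \left(- \frac{6}{1} + 2 \cdot 1\right) 21 \left(-15 + 49\right) \left(-17 + 4\right) = \left(\left(-6\right) 1 + 2\right) 21 \cdot 34 \left(-13\right) = \left(-6 + 2\right) 21 \left(-442\right) = \left(-4\right) 21 \left(-442\right) = \left(-84\right) \left(-442\right) = 37128$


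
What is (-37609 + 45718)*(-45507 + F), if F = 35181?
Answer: -83733534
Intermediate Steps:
(-37609 + 45718)*(-45507 + F) = (-37609 + 45718)*(-45507 + 35181) = 8109*(-10326) = -83733534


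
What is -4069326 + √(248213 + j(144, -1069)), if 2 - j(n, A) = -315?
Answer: -4069326 + √248530 ≈ -4.0688e+6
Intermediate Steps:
j(n, A) = 317 (j(n, A) = 2 - 1*(-315) = 2 + 315 = 317)
-4069326 + √(248213 + j(144, -1069)) = -4069326 + √(248213 + 317) = -4069326 + √248530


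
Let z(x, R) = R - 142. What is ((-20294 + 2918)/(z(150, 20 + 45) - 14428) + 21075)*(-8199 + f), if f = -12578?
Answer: -2117247295009/4835 ≈ -4.3790e+8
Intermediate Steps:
z(x, R) = -142 + R
((-20294 + 2918)/(z(150, 20 + 45) - 14428) + 21075)*(-8199 + f) = ((-20294 + 2918)/((-142 + (20 + 45)) - 14428) + 21075)*(-8199 - 12578) = (-17376/((-142 + 65) - 14428) + 21075)*(-20777) = (-17376/(-77 - 14428) + 21075)*(-20777) = (-17376/(-14505) + 21075)*(-20777) = (-17376*(-1/14505) + 21075)*(-20777) = (5792/4835 + 21075)*(-20777) = (101903417/4835)*(-20777) = -2117247295009/4835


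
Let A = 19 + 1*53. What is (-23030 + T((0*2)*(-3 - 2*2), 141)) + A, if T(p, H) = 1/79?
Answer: -1813681/79 ≈ -22958.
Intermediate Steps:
A = 72 (A = 19 + 53 = 72)
T(p, H) = 1/79
(-23030 + T((0*2)*(-3 - 2*2), 141)) + A = (-23030 + 1/79) + 72 = -1819369/79 + 72 = -1813681/79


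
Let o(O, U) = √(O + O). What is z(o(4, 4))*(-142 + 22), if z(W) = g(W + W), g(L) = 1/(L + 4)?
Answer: 30 - 30*√2 ≈ -12.426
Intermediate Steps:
o(O, U) = √2*√O (o(O, U) = √(2*O) = √2*√O)
g(L) = 1/(4 + L)
z(W) = 1/(4 + 2*W) (z(W) = 1/(4 + (W + W)) = 1/(4 + 2*W))
z(o(4, 4))*(-142 + 22) = (1/(2*(2 + √2*√4)))*(-142 + 22) = (1/(2*(2 + √2*2)))*(-120) = (1/(2*(2 + 2*√2)))*(-120) = -60/(2 + 2*√2)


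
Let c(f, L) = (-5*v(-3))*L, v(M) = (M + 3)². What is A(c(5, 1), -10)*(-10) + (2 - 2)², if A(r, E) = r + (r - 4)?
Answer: 40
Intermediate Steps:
v(M) = (3 + M)²
c(f, L) = 0 (c(f, L) = (-5*(3 - 3)²)*L = (-5*0²)*L = (-5*0)*L = 0*L = 0)
A(r, E) = -4 + 2*r (A(r, E) = r + (-4 + r) = -4 + 2*r)
A(c(5, 1), -10)*(-10) + (2 - 2)² = (-4 + 2*0)*(-10) + (2 - 2)² = (-4 + 0)*(-10) + 0² = -4*(-10) + 0 = 40 + 0 = 40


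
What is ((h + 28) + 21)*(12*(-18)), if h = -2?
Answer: -10152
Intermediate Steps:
((h + 28) + 21)*(12*(-18)) = ((-2 + 28) + 21)*(12*(-18)) = (26 + 21)*(-216) = 47*(-216) = -10152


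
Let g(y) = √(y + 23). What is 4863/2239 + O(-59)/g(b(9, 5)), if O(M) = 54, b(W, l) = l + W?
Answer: 4863/2239 + 54*√37/37 ≈ 11.049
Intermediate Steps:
b(W, l) = W + l
g(y) = √(23 + y)
4863/2239 + O(-59)/g(b(9, 5)) = 4863/2239 + 54/(√(23 + (9 + 5))) = 4863*(1/2239) + 54/(√(23 + 14)) = 4863/2239 + 54/(√37) = 4863/2239 + 54*(√37/37) = 4863/2239 + 54*√37/37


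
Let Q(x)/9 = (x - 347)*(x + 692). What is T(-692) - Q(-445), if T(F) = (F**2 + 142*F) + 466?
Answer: 2141682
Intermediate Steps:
Q(x) = 9*(-347 + x)*(692 + x) (Q(x) = 9*((x - 347)*(x + 692)) = 9*((-347 + x)*(692 + x)) = 9*(-347 + x)*(692 + x))
T(F) = 466 + F**2 + 142*F
T(-692) - Q(-445) = (466 + (-692)**2 + 142*(-692)) - (-2161116 + 9*(-445)**2 + 3105*(-445)) = (466 + 478864 - 98264) - (-2161116 + 9*198025 - 1381725) = 381066 - (-2161116 + 1782225 - 1381725) = 381066 - 1*(-1760616) = 381066 + 1760616 = 2141682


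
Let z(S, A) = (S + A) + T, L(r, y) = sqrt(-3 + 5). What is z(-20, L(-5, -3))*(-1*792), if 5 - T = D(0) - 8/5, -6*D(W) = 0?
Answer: 53064/5 - 792*sqrt(2) ≈ 9492.8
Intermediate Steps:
D(W) = 0 (D(W) = -1/6*0 = 0)
L(r, y) = sqrt(2)
T = 33/5 (T = 5 - (0 - 8/5) = 5 - 1*(-8/5) = 5 + 8/5 = 33/5 ≈ 6.6000)
z(S, A) = 33/5 + A + S (z(S, A) = (S + A) + 33/5 = (A + S) + 33/5 = 33/5 + A + S)
z(-20, L(-5, -3))*(-1*792) = (33/5 + sqrt(2) - 20)*(-1*792) = (-67/5 + sqrt(2))*(-792) = 53064/5 - 792*sqrt(2)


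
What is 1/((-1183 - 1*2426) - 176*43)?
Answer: -1/11177 ≈ -8.9469e-5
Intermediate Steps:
1/((-1183 - 1*2426) - 176*43) = 1/((-1183 - 2426) - 7568) = 1/(-3609 - 7568) = 1/(-11177) = -1/11177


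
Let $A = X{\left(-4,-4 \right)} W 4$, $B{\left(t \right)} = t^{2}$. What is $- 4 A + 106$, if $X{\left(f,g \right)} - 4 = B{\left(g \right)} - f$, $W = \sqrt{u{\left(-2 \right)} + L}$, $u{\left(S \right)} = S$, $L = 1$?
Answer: $106 - 384 i \approx 106.0 - 384.0 i$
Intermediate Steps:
$W = i$ ($W = \sqrt{-2 + 1} = \sqrt{-1} = i \approx 1.0 i$)
$X{\left(f,g \right)} = 4 + g^{2} - f$ ($X{\left(f,g \right)} = 4 - \left(f - g^{2}\right) = 4 + g^{2} - f$)
$A = 96 i$ ($A = \left(4 + \left(-4\right)^{2} - -4\right) i 4 = \left(4 + 16 + 4\right) i 4 = 24 i 4 = 96 i \approx 96.0 i$)
$- 4 A + 106 = - 4 \cdot 96 i + 106 = - 384 i + 106 = 106 - 384 i$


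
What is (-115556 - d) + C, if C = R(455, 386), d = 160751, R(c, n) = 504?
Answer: -275803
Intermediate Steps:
C = 504
(-115556 - d) + C = (-115556 - 1*160751) + 504 = (-115556 - 160751) + 504 = -276307 + 504 = -275803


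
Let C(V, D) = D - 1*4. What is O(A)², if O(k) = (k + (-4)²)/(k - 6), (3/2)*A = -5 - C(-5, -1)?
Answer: 64/9 ≈ 7.1111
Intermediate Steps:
C(V, D) = -4 + D (C(V, D) = D - 4 = -4 + D)
A = 0 (A = 2*(-5 - (-4 - 1))/3 = 2*(-5 - 1*(-5))/3 = 2*(-5 + 5)/3 = (⅔)*0 = 0)
O(k) = (16 + k)/(-6 + k) (O(k) = (k + 16)/(-6 + k) = (16 + k)/(-6 + k))
O(A)² = ((16 + 0)/(-6 + 0))² = (16/(-6))² = (-⅙*16)² = (-8/3)² = 64/9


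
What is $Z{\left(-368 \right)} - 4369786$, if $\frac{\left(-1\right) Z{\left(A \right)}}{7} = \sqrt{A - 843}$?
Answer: $-4369786 - 7 i \sqrt{1211} \approx -4.3698 \cdot 10^{6} - 243.6 i$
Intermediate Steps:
$Z{\left(A \right)} = - 7 \sqrt{-843 + A}$ ($Z{\left(A \right)} = - 7 \sqrt{A - 843} = - 7 \sqrt{-843 + A}$)
$Z{\left(-368 \right)} - 4369786 = - 7 \sqrt{-843 - 368} - 4369786 = - 7 \sqrt{-1211} - 4369786 = - 7 i \sqrt{1211} - 4369786 = -4369786 - 7 i \sqrt{1211}$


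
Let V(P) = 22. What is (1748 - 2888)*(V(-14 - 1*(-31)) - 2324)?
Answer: 2624280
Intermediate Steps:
(1748 - 2888)*(V(-14 - 1*(-31)) - 2324) = (1748 - 2888)*(22 - 2324) = -1140*(-2302) = 2624280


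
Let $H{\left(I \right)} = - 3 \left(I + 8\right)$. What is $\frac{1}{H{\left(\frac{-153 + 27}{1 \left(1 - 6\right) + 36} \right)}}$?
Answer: $- \frac{31}{366} \approx -0.084699$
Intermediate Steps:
$H{\left(I \right)} = -24 - 3 I$ ($H{\left(I \right)} = - 3 \left(8 + I\right) = -24 - 3 I$)
$\frac{1}{H{\left(\frac{-153 + 27}{1 \left(1 - 6\right) + 36} \right)}} = \frac{1}{-24 - 3 \frac{-153 + 27}{1 \left(1 - 6\right) + 36}} = \frac{1}{-24 - 3 \left(- \frac{126}{1 \left(-5\right) + 36}\right)} = \frac{1}{-24 - 3 \left(- \frac{126}{-5 + 36}\right)} = \frac{1}{-24 - 3 \left(- \frac{126}{31}\right)} = \frac{1}{-24 - 3 \left(\left(-126\right) \frac{1}{31}\right)} = \frac{1}{-24 - - \frac{378}{31}} = \frac{1}{-24 + \frac{378}{31}} = \frac{1}{- \frac{366}{31}} = - \frac{31}{366}$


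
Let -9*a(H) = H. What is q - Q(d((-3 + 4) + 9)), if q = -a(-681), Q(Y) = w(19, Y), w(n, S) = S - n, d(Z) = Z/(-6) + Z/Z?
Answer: -56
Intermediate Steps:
d(Z) = 1 - Z/6 (d(Z) = Z*(-⅙) + 1 = -Z/6 + 1 = 1 - Z/6)
a(H) = -H/9
Q(Y) = -19 + Y (Q(Y) = Y - 1*19 = Y - 19 = -19 + Y)
q = -227/3 (q = -(-1)*(-681)/9 = -1*227/3 = -227/3 ≈ -75.667)
q - Q(d((-3 + 4) + 9)) = -227/3 - (-19 + (1 - ((-3 + 4) + 9)/6)) = -227/3 - (-19 + (1 - (1 + 9)/6)) = -227/3 - (-19 + (1 - ⅙*10)) = -227/3 - (-19 + (1 - 5/3)) = -227/3 - (-19 - ⅔) = -227/3 - 1*(-59/3) = -227/3 + 59/3 = -56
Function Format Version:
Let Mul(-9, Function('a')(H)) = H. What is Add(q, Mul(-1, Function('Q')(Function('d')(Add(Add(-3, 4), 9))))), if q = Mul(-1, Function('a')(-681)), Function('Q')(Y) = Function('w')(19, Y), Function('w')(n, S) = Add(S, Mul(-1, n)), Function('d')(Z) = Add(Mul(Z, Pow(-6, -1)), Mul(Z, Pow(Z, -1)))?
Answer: -56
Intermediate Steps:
Function('d')(Z) = Add(1, Mul(Rational(-1, 6), Z)) (Function('d')(Z) = Add(Mul(Z, Rational(-1, 6)), 1) = Add(Mul(Rational(-1, 6), Z), 1) = Add(1, Mul(Rational(-1, 6), Z)))
Function('a')(H) = Mul(Rational(-1, 9), H)
Function('Q')(Y) = Add(-19, Y) (Function('Q')(Y) = Add(Y, Mul(-1, 19)) = Add(Y, -19) = Add(-19, Y))
q = Rational(-227, 3) (q = Mul(-1, Mul(Rational(-1, 9), -681)) = Mul(-1, Rational(227, 3)) = Rational(-227, 3) ≈ -75.667)
Add(q, Mul(-1, Function('Q')(Function('d')(Add(Add(-3, 4), 9))))) = Add(Rational(-227, 3), Mul(-1, Add(-19, Add(1, Mul(Rational(-1, 6), Add(Add(-3, 4), 9)))))) = Add(Rational(-227, 3), Mul(-1, Add(-19, Add(1, Mul(Rational(-1, 6), Add(1, 9)))))) = Add(Rational(-227, 3), Mul(-1, Add(-19, Add(1, Mul(Rational(-1, 6), 10))))) = Add(Rational(-227, 3), Mul(-1, Add(-19, Add(1, Rational(-5, 3))))) = Add(Rational(-227, 3), Mul(-1, Add(-19, Rational(-2, 3)))) = Add(Rational(-227, 3), Mul(-1, Rational(-59, 3))) = Add(Rational(-227, 3), Rational(59, 3)) = -56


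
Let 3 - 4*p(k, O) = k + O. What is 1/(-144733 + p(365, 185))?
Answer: -4/579479 ≈ -6.9028e-6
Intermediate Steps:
p(k, O) = ¾ - O/4 - k/4 (p(k, O) = ¾ - (k + O)/4 = ¾ - (O + k)/4 = ¾ + (-O/4 - k/4) = ¾ - O/4 - k/4)
1/(-144733 + p(365, 185)) = 1/(-144733 + (¾ - ¼*185 - ¼*365)) = 1/(-144733 + (¾ - 185/4 - 365/4)) = 1/(-144733 - 547/4) = 1/(-579479/4) = -4/579479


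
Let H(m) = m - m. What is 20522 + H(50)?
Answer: 20522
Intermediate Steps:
H(m) = 0
20522 + H(50) = 20522 + 0 = 20522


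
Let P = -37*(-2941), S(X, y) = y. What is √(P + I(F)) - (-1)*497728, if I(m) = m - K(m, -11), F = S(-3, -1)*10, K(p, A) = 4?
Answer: 497728 + √108803 ≈ 4.9806e+5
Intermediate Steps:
P = 108817
F = -10 (F = -1*10 = -10)
I(m) = -4 + m (I(m) = m - 1*4 = m - 4 = -4 + m)
√(P + I(F)) - (-1)*497728 = √(108817 + (-4 - 10)) - (-1)*497728 = √(108817 - 14) - 1*(-497728) = √108803 + 497728 = 497728 + √108803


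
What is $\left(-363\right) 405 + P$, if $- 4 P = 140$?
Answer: $-147050$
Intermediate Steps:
$P = -35$ ($P = \left(- \frac{1}{4}\right) 140 = -35$)
$\left(-363\right) 405 + P = \left(-363\right) 405 - 35 = -147015 - 35 = -147050$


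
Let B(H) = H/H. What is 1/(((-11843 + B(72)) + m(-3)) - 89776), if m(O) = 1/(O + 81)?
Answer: -78/7926203 ≈ -9.8408e-6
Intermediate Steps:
B(H) = 1
m(O) = 1/(81 + O)
1/(((-11843 + B(72)) + m(-3)) - 89776) = 1/(((-11843 + 1) + 1/(81 - 3)) - 89776) = 1/((-11842 + 1/78) - 89776) = 1/(-923675/78 - 89776) = 1/(-7926203/78) = -78/7926203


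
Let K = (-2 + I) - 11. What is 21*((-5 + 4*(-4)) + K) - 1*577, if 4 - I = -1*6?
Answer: -1081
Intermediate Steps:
I = 10 (I = 4 - (-1)*6 = 4 - 1*(-6) = 4 + 6 = 10)
K = -3 (K = (-2 + 10) - 11 = 8 - 11 = -3)
21*((-5 + 4*(-4)) + K) - 1*577 = 21*((-5 + 4*(-4)) - 3) - 1*577 = 21*((-5 - 16) - 3) - 577 = 21*(-21 - 3) - 577 = 21*(-24) - 577 = -504 - 577 = -1081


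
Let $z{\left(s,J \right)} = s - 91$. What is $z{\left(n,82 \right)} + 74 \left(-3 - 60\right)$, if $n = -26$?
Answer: $-4779$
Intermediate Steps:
$z{\left(s,J \right)} = -91 + s$ ($z{\left(s,J \right)} = s - 91 = -91 + s$)
$z{\left(n,82 \right)} + 74 \left(-3 - 60\right) = \left(-91 - 26\right) + 74 \left(-3 - 60\right) = -117 + 74 \left(-63\right) = -117 - 4662 = -4779$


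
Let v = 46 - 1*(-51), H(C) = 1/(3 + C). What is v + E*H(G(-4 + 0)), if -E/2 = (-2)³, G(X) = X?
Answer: 81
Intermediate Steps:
E = 16 (E = -2*(-2)³ = -2*(-8) = 16)
v = 97 (v = 46 + 51 = 97)
v + E*H(G(-4 + 0)) = 97 + 16/(3 + (-4 + 0)) = 97 + 16/(3 - 4) = 97 + 16/(-1) = 97 + 16*(-1) = 97 - 16 = 81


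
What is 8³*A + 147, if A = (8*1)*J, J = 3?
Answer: 12435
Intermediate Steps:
A = 24 (A = (8*1)*3 = 8*3 = 24)
8³*A + 147 = 8³*24 + 147 = 512*24 + 147 = 12288 + 147 = 12435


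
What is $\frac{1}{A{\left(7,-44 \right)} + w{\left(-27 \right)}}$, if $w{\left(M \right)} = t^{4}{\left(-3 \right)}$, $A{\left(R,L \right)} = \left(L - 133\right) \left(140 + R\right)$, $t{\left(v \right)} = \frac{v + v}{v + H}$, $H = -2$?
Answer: $- \frac{625}{16260579} \approx -3.8436 \cdot 10^{-5}$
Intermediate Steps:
$t{\left(v \right)} = \frac{2 v}{-2 + v}$ ($t{\left(v \right)} = \frac{v + v}{v - 2} = \frac{2 v}{-2 + v}$)
$A{\left(R,L \right)} = \left(-133 + L\right) \left(140 + R\right)$
$w{\left(M \right)} = \frac{1296}{625}$ ($w{\left(M \right)} = \left(2 \left(-3\right) \frac{1}{-2 - 3}\right)^{4} = \left(2 \left(-3\right) \frac{1}{-5}\right)^{4} = \left(2 \left(-3\right) \left(- \frac{1}{5}\right)\right)^{4} = \left(\frac{6}{5}\right)^{4} = \frac{1296}{625}$)
$\frac{1}{A{\left(7,-44 \right)} + w{\left(-27 \right)}} = \frac{1}{\left(-18620 - 931 + 140 \left(-44\right) - 308\right) + \frac{1296}{625}} = \frac{1}{\left(-18620 - 931 - 6160 - 308\right) + \frac{1296}{625}} = \frac{1}{-26019 + \frac{1296}{625}} = \frac{1}{- \frac{16260579}{625}} = - \frac{625}{16260579}$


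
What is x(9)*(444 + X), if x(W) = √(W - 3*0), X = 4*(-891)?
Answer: -9360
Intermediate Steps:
X = -3564
x(W) = √W (x(W) = √(W + 0) = √W)
x(9)*(444 + X) = √9*(444 - 3564) = 3*(-3120) = -9360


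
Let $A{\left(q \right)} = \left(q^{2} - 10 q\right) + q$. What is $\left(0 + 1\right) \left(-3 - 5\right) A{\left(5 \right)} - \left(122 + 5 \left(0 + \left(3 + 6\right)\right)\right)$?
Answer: $-7$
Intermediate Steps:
$A{\left(q \right)} = q^{2} - 9 q$
$\left(0 + 1\right) \left(-3 - 5\right) A{\left(5 \right)} - \left(122 + 5 \left(0 + \left(3 + 6\right)\right)\right) = \left(0 + 1\right) \left(-3 - 5\right) 5 \left(-9 + 5\right) - \left(122 + 5 \left(0 + \left(3 + 6\right)\right)\right) = 1 \left(-8\right) 5 \left(-4\right) - \left(122 + 5 \left(0 + 9\right)\right) = \left(-8\right) \left(-20\right) - 167 = 160 - 167 = -7$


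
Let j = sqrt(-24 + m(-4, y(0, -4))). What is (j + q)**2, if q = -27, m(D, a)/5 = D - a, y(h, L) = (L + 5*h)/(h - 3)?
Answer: 2035/3 - 36*I*sqrt(114) ≈ 678.33 - 384.38*I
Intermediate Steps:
y(h, L) = (L + 5*h)/(-3 + h)
m(D, a) = -5*a + 5*D (m(D, a) = 5*(D - a) = -5*a + 5*D)
j = 2*I*sqrt(114)/3 (j = sqrt(-24 + (-5*(-4 + 5*0)/(-3 + 0) + 5*(-4))) = sqrt(-24 + (-5*(-4 + 0)/(-3) - 20)) = sqrt(-24 + (-(-5)*(-4)/3 - 20)) = sqrt(-24 + (-5*4/3 - 20)) = sqrt(-24 + (-20/3 - 20)) = sqrt(-24 - 80/3) = sqrt(-152/3) = 2*I*sqrt(114)/3 ≈ 7.118*I)
(j + q)**2 = (2*I*sqrt(114)/3 - 27)**2 = (-27 + 2*I*sqrt(114)/3)**2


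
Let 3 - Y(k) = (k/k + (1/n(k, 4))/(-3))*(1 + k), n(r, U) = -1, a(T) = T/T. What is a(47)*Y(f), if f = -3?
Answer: 17/3 ≈ 5.6667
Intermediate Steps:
a(T) = 1
Y(k) = 5/3 - 4*k/3 (Y(k) = 3 - (k/k + (1/(-1))/(-3))*(1 + k) = 3 - (1 + (1*(-1))*(-1/3))*(1 + k) = 3 - (1 - 1*(-1/3))*(1 + k) = 3 - (1 + 1/3)*(1 + k) = 3 - 4*(1 + k)/3 = 3 - (4/3 + 4*k/3) = 3 + (-4/3 - 4*k/3) = 5/3 - 4*k/3)
a(47)*Y(f) = 1*(5/3 - 4/3*(-3)) = 1*(5/3 + 4) = 1*(17/3) = 17/3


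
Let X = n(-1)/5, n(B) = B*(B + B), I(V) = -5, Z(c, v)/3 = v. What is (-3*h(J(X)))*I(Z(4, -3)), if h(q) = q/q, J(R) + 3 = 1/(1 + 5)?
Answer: 15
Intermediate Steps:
Z(c, v) = 3*v
n(B) = 2*B**2 (n(B) = B*(2*B) = 2*B**2)
X = 2/5 (X = (2*(-1)**2)/5 = (2*1)*(1/5) = 2*(1/5) = 2/5 ≈ 0.40000)
J(R) = -17/6 (J(R) = -3 + 1/(1 + 5) = -3 + 1/6 = -17/6)
h(q) = 1
(-3*h(J(X)))*I(Z(4, -3)) = -3*1*(-5) = -3*(-5) = 15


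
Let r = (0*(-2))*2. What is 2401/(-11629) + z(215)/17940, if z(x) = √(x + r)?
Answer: -2401/11629 + √215/17940 ≈ -0.20565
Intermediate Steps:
r = 0 (r = 0*2 = 0)
z(x) = √x (z(x) = √(x + 0) = √x)
2401/(-11629) + z(215)/17940 = 2401/(-11629) + √215/17940 = 2401*(-1/11629) + √215*(1/17940) = -2401/11629 + √215/17940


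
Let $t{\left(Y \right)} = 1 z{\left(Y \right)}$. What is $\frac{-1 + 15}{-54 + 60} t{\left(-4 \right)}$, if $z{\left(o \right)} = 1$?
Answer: $\frac{7}{3} \approx 2.3333$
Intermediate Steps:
$t{\left(Y \right)} = 1$ ($t{\left(Y \right)} = 1 \cdot 1 = 1$)
$\frac{-1 + 15}{-54 + 60} t{\left(-4 \right)} = \frac{-1 + 15}{-54 + 60} \cdot 1 = \frac{14}{6} \cdot 1 = 14 \cdot \frac{1}{6} \cdot 1 = \frac{7}{3} \cdot 1 = \frac{7}{3}$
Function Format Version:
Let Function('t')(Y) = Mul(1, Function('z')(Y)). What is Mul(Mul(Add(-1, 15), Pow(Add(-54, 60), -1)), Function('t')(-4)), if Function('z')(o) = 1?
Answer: Rational(7, 3) ≈ 2.3333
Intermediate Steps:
Function('t')(Y) = 1 (Function('t')(Y) = Mul(1, 1) = 1)
Mul(Mul(Add(-1, 15), Pow(Add(-54, 60), -1)), Function('t')(-4)) = Mul(Mul(Add(-1, 15), Pow(Add(-54, 60), -1)), 1) = Mul(Mul(14, Pow(6, -1)), 1) = Mul(Mul(14, Rational(1, 6)), 1) = Mul(Rational(7, 3), 1) = Rational(7, 3)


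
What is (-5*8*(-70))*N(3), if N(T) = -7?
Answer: -19600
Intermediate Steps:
(-5*8*(-70))*N(3) = (-5*8*(-70))*(-7) = -40*(-70)*(-7) = 2800*(-7) = -19600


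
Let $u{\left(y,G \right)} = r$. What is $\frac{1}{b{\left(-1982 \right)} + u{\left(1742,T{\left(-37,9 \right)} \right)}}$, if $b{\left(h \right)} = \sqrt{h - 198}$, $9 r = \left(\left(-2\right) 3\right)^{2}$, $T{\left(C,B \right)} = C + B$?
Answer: $\frac{1}{549} - \frac{i \sqrt{545}}{1098} \approx 0.0018215 - 0.021262 i$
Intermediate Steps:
$T{\left(C,B \right)} = B + C$
$r = 4$ ($r = \frac{\left(\left(-2\right) 3\right)^{2}}{9} = \frac{\left(-6\right)^{2}}{9} = \frac{1}{9} \cdot 36 = 4$)
$b{\left(h \right)} = \sqrt{-198 + h}$
$u{\left(y,G \right)} = 4$
$\frac{1}{b{\left(-1982 \right)} + u{\left(1742,T{\left(-37,9 \right)} \right)}} = \frac{1}{\sqrt{-198 - 1982} + 4} = \frac{1}{\sqrt{-2180} + 4} = \frac{1}{2 i \sqrt{545} + 4} = \frac{1}{4 + 2 i \sqrt{545}}$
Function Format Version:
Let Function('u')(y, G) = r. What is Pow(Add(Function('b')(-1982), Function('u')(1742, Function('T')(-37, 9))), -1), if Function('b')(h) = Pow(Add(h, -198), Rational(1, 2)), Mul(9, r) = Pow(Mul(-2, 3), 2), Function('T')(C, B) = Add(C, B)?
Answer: Add(Rational(1, 549), Mul(Rational(-1, 1098), I, Pow(545, Rational(1, 2)))) ≈ Add(0.0018215, Mul(-0.021262, I))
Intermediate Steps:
Function('T')(C, B) = Add(B, C)
r = 4 (r = Mul(Rational(1, 9), Pow(Mul(-2, 3), 2)) = Mul(Rational(1, 9), Pow(-6, 2)) = Mul(Rational(1, 9), 36) = 4)
Function('b')(h) = Pow(Add(-198, h), Rational(1, 2))
Function('u')(y, G) = 4
Pow(Add(Function('b')(-1982), Function('u')(1742, Function('T')(-37, 9))), -1) = Pow(Add(Pow(Add(-198, -1982), Rational(1, 2)), 4), -1) = Pow(Add(Pow(-2180, Rational(1, 2)), 4), -1) = Pow(Add(Mul(2, I, Pow(545, Rational(1, 2))), 4), -1) = Pow(Add(4, Mul(2, I, Pow(545, Rational(1, 2)))), -1)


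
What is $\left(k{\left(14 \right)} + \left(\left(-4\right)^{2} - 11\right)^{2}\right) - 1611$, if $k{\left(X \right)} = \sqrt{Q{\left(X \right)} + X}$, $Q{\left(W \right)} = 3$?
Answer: $-1586 + \sqrt{17} \approx -1581.9$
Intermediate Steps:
$k{\left(X \right)} = \sqrt{3 + X}$
$\left(k{\left(14 \right)} + \left(\left(-4\right)^{2} - 11\right)^{2}\right) - 1611 = \left(\sqrt{3 + 14} + \left(\left(-4\right)^{2} - 11\right)^{2}\right) - 1611 = \left(\sqrt{17} + \left(16 - 11\right)^{2}\right) - 1611 = \left(\sqrt{17} + 5^{2}\right) - 1611 = \left(\sqrt{17} + 25\right) - 1611 = \left(25 + \sqrt{17}\right) - 1611 = -1586 + \sqrt{17}$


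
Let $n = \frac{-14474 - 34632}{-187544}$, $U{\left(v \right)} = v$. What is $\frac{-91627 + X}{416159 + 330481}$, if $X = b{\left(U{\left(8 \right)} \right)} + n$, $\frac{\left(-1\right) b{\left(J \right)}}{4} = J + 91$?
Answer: $- \frac{2876385401}{23337975360} \approx -0.12325$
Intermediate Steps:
$b{\left(J \right)} = -364 - 4 J$ ($b{\left(J \right)} = - 4 \left(J + 91\right) = - 4 \left(91 + J\right) = -364 - 4 J$)
$n = \frac{24553}{93772}$ ($n = \left(-14474 - 34632\right) \left(- \frac{1}{187544}\right) = \left(-49106\right) \left(- \frac{1}{187544}\right) = \frac{24553}{93772} \approx 0.26184$)
$X = - \frac{37109159}{93772}$ ($X = \left(-364 - 32\right) + \frac{24553}{93772} = -396 + \frac{24553}{93772} = - \frac{37109159}{93772} \approx -395.74$)
$\frac{-91627 + X}{416159 + 330481} = \frac{-91627 - \frac{37109159}{93772}}{416159 + 330481} = - \frac{8629156203}{93772 \cdot 746640} = \left(- \frac{8629156203}{93772}\right) \frac{1}{746640} = - \frac{2876385401}{23337975360}$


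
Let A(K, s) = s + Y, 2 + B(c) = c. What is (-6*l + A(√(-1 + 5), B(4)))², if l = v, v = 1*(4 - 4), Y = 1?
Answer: 9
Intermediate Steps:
v = 0 (v = 1*0 = 0)
B(c) = -2 + c
l = 0
A(K, s) = 1 + s (A(K, s) = s + 1 = 1 + s)
(-6*l + A(√(-1 + 5), B(4)))² = (-6*0 + (1 + (-2 + 4)))² = (0 + (1 + 2))² = (0 + 3)² = 3² = 9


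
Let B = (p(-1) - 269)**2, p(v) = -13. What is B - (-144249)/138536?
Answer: 11017081113/138536 ≈ 79525.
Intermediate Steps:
B = 79524 (B = (-13 - 269)**2 = (-282)**2 = 79524)
B - (-144249)/138536 = 79524 - (-144249)/138536 = 79524 - 1*(-144249/138536) = 79524 + 144249/138536 = 11017081113/138536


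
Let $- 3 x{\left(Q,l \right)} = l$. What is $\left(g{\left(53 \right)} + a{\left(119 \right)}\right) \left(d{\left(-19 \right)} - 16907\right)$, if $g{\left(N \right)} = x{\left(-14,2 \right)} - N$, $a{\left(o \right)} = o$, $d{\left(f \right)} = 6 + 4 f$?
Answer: $-1109164$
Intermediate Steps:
$x{\left(Q,l \right)} = - \frac{l}{3}$
$g{\left(N \right)} = - \frac{2}{3} - N$ ($g{\left(N \right)} = \left(- \frac{1}{3}\right) 2 - N = - \frac{2}{3} - N$)
$\left(g{\left(53 \right)} + a{\left(119 \right)}\right) \left(d{\left(-19 \right)} - 16907\right) = \left(\left(- \frac{2}{3} - 53\right) + 119\right) \left(\left(6 + 4 \left(-19\right)\right) - 16907\right) = \left(\left(- \frac{2}{3} - 53\right) + 119\right) \left(\left(6 - 76\right) - 16907\right) = \left(- \frac{161}{3} + 119\right) \left(-70 - 16907\right) = \frac{196}{3} \left(-16977\right) = -1109164$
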